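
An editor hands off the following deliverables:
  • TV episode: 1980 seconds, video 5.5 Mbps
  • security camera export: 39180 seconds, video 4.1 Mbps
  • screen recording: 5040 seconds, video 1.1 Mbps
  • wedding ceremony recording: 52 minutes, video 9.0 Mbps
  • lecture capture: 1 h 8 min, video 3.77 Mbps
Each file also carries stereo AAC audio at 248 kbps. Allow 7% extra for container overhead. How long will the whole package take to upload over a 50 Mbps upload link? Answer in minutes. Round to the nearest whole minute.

Audio: 248 kbps = 0.248 Mbps.
TV episode: 5.748 Mbps × 1980 s × 1.07 = 12177.7 Mb
security camera export: 4.348 Mbps × 39180 s × 1.07 = 182279.5 Mb
screen recording: 1.348 Mbps × 5040 s × 1.07 = 7269.5 Mb
wedding ceremony recording: 9.248 Mbps × 3120 s × 1.07 = 30873.5 Mb
lecture capture: 4.018 Mbps × 4080 s × 1.07 = 17541.0 Mb
Total: 250141.2 Mb = 31267.6 MB.
At 50 Mbps: 250141.2 / 50 = 5003 s ≈ 83.4 minutes.

83 minutes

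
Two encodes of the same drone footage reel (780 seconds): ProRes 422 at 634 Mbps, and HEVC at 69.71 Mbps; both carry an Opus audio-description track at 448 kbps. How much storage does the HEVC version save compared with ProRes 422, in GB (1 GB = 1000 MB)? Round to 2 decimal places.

55.02 GB

Audio: 448 kbps = 0.448 Mbps.
ProRes 422: 634.448 Mbps × 780 s = 494869.4 Mb = 61.859 GB.
HEVC: 70.158 Mbps × 780 s = 54723.2 Mb = 6.840 GB.
Saving: 61.859 − 6.840 = 55.018 GB.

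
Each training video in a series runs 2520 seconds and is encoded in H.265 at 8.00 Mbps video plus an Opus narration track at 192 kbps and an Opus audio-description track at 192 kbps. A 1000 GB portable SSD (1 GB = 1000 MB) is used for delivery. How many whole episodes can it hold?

378

Audio total: 192 + 192 = 384 kbps = 0.384 Mbps.
Total bitrate: 8.384 Mbps.
Per item: 8.384 Mbps × 2520 s = 21,128 Mb = 2,641 MB.
Capacity: 1000 GB = 8,000,000 Mb; 378.65 items → 378 complete.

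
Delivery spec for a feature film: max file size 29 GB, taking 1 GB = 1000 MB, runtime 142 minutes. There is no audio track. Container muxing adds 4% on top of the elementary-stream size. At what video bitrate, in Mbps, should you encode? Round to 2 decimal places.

26.18 Mbps

Budget: 29 GB = 232000.0 Mb.
Stream payload after overhead: 232000.0 / 1.04 = 223076.9 Mb.
142 min = 8520 s
Total bitrate budget: 223076.9 Mb / 8520 s = 26.183 Mbps.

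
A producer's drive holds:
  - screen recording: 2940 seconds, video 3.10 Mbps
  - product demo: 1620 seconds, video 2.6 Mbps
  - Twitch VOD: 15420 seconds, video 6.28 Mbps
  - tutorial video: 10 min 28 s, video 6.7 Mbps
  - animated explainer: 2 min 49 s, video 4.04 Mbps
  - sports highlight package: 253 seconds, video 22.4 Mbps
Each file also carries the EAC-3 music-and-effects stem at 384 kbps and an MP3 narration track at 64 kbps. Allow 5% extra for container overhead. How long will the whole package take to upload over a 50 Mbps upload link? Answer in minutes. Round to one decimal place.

45.5 minutes

Audio total: 384 + 64 = 448 kbps = 0.448 Mbps.
screen recording: 3.548 Mbps × 2940 s × 1.05 = 10952.7 Mb
product demo: 3.048 Mbps × 1620 s × 1.05 = 5184.6 Mb
Twitch VOD: 6.728 Mbps × 15420 s × 1.05 = 108933.0 Mb
tutorial video: 7.148 Mbps × 628 s × 1.05 = 4713.4 Mb
animated explainer: 4.488 Mbps × 169 s × 1.05 = 796.4 Mb
sports highlight package: 22.848 Mbps × 253 s × 1.05 = 6069.6 Mb
Total: 136649.7 Mb = 17081.2 MB.
At 50 Mbps: 136649.7 / 50 = 2733 s ≈ 45.5 minutes.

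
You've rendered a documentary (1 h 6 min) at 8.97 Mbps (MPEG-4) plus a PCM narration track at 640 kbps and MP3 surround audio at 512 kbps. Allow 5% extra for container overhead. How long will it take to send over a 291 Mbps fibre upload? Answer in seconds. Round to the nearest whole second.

1 h 6 min = 66 min = 3960 s
Audio total: 640 + 512 = 1152 kbps = 1.152 Mbps.
Total bitrate: 10.122 Mbps.
File: 10.122 Mbps × 3960 s = 40083.1 Mb.
With 5% container overhead: ×1.05. → 42087.3 Mb.
At 291 Mbps: 42087.3 / 291 = 144.6 s ≈ 145 seconds.

145 seconds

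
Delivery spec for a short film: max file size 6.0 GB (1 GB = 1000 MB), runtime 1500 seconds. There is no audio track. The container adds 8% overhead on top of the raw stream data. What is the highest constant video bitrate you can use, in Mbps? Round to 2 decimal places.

29.63 Mbps

Budget: 6.0 GB = 48000.0 Mb.
Stream payload after overhead: 48000.0 / 1.08 = 44444.4 Mb.
Total bitrate budget: 44444.4 Mb / 1500 s = 29.630 Mbps.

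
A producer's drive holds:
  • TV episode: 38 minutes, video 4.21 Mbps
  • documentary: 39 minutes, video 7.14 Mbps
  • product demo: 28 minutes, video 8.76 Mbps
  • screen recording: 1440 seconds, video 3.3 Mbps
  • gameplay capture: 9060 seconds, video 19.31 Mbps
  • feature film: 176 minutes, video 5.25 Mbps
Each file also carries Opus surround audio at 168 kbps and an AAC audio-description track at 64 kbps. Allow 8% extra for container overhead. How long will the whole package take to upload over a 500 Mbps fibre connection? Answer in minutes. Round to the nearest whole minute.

Audio total: 168 + 64 = 232 kbps = 0.232 Mbps.
TV episode: 4.442 Mbps × 2280 s × 1.08 = 10938.0 Mb
documentary: 7.372 Mbps × 2340 s × 1.08 = 18630.5 Mb
product demo: 8.992 Mbps × 1680 s × 1.08 = 16315.1 Mb
screen recording: 3.532 Mbps × 1440 s × 1.08 = 5493.0 Mb
gameplay capture: 19.542 Mbps × 9060 s × 1.08 = 191214.6 Mb
feature film: 5.482 Mbps × 10560 s × 1.08 = 62521.1 Mb
Total: 305112.2 Mb = 38139.0 MB.
At 500 Mbps: 305112.2 / 500 = 610 s ≈ 10.2 minutes.

10 minutes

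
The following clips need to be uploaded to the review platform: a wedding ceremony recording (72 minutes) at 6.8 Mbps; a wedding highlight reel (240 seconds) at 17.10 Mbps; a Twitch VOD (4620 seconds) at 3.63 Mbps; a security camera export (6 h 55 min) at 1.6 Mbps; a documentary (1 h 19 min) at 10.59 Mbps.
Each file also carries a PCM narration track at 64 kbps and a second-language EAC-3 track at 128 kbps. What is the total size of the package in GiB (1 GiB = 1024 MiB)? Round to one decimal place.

Audio total: 64 + 128 = 192 kbps = 0.192 Mbps.
wedding ceremony recording: 6.992 Mbps × 4320 s = 30205.4 Mb
wedding highlight reel: 17.292 Mbps × 240 s = 4150.1 Mb
Twitch VOD: 3.822 Mbps × 4620 s = 17657.6 Mb
security camera export: 1.792 Mbps × 24900 s = 44620.8 Mb
documentary: 10.782 Mbps × 4740 s = 51106.7 Mb
Total: 147740.6 Mb = 18467.6 MB.
= 17.20 GiB.

17.2 GiB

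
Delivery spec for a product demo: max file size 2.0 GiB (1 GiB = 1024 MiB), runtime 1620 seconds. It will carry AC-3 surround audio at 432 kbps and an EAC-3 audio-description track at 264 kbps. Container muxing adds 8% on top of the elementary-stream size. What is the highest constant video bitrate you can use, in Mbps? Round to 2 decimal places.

9.12 Mbps

Budget: 2.0 GiB = 17179.9 Mb.
Stream payload after overhead: 17179.9 / 1.08 = 15907.3 Mb.
Total bitrate budget: 15907.3 Mb / 1620 s = 9.819 Mbps.
Audio total: 432 + 264 = 696 kbps = 0.696 Mbps.
Video: 9.819 − 0.696 = 9.123 Mbps.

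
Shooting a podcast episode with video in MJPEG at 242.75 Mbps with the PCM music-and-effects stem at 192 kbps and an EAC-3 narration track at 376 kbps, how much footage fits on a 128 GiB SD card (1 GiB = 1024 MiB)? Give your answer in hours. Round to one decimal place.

1.3 hours

Audio total: 192 + 376 = 568 kbps = 0.568 Mbps.
Total bitrate: 242.75 + 0.568 = 243.318 Mbps.
Capacity: 128 GiB = 1,099,512 Mb.
Recording time: 1,099,512 / 243.318 = 4,519 s ≈ 1.26 hours.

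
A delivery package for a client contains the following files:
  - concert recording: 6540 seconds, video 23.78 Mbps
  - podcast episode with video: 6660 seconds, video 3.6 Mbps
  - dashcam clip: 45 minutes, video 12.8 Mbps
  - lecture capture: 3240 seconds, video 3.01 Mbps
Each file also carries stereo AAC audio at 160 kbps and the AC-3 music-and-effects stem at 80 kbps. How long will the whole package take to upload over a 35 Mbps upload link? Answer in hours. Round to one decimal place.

Audio total: 160 + 80 = 240 kbps = 0.240 Mbps.
concert recording: 24.020 Mbps × 6540 s = 157090.8 Mb
podcast episode with video: 3.840 Mbps × 6660 s = 25574.4 Mb
dashcam clip: 13.040 Mbps × 2700 s = 35208.0 Mb
lecture capture: 3.250 Mbps × 3240 s = 10530.0 Mb
Total: 228403.2 Mb = 28550.4 MB.
At 35 Mbps: 228403.2 / 35 = 6526 s ≈ 1.81 hours.

1.8 hours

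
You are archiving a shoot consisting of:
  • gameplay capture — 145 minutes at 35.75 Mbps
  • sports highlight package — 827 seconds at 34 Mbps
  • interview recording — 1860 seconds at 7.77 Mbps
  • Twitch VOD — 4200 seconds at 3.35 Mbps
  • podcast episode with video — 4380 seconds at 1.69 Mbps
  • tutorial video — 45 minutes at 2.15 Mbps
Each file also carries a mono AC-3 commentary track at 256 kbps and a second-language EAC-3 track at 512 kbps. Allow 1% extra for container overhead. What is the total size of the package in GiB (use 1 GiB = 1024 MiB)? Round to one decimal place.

46.8 GiB

Audio total: 256 + 512 = 768 kbps = 0.768 Mbps.
gameplay capture: 36.518 Mbps × 8700 s × 1.01 = 320883.7 Mb
sports highlight package: 34.768 Mbps × 827 s × 1.01 = 29040.7 Mb
interview recording: 8.538 Mbps × 1860 s × 1.01 = 16039.5 Mb
Twitch VOD: 4.118 Mbps × 4200 s × 1.01 = 17468.6 Mb
podcast episode with video: 2.458 Mbps × 4380 s × 1.01 = 10873.7 Mb
tutorial video: 2.918 Mbps × 2700 s × 1.01 = 7957.4 Mb
Total: 402263.5 Mb = 50282.9 MB.
= 46.83 GiB.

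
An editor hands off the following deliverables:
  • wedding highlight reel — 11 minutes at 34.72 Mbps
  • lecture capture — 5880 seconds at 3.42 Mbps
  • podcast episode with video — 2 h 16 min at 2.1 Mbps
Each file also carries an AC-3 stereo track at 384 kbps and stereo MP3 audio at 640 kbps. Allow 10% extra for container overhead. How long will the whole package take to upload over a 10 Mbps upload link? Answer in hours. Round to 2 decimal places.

2.30 hours

Audio total: 384 + 640 = 1024 kbps = 1.024 Mbps.
wedding highlight reel: 35.744 Mbps × 660 s × 1.10 = 25950.1 Mb
lecture capture: 4.444 Mbps × 5880 s × 1.10 = 28743.8 Mb
podcast episode with video: 3.124 Mbps × 8160 s × 1.10 = 28041.0 Mb
Total: 82735.0 Mb = 10341.9 MB.
At 10 Mbps: 82735.0 / 10 = 8273 s ≈ 2.3 hours.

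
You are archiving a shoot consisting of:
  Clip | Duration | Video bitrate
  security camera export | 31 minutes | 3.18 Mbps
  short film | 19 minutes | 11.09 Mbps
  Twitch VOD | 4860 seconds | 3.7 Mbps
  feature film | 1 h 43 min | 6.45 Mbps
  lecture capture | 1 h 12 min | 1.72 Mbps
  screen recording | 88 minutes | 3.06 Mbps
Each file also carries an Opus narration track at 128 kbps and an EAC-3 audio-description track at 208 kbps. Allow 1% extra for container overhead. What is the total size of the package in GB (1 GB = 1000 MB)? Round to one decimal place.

13.6 GB

Audio total: 128 + 208 = 336 kbps = 0.336 Mbps.
security camera export: 3.516 Mbps × 1860 s × 1.01 = 6605.2 Mb
short film: 11.426 Mbps × 1140 s × 1.01 = 13155.9 Mb
Twitch VOD: 4.036 Mbps × 4860 s × 1.01 = 19811.1 Mb
feature film: 6.786 Mbps × 6180 s × 1.01 = 42356.9 Mb
lecture capture: 2.056 Mbps × 4320 s × 1.01 = 8970.7 Mb
screen recording: 3.396 Mbps × 5280 s × 1.01 = 18110.2 Mb
Total: 109009.9 Mb = 13626.2 MB.
= 13.63 GB.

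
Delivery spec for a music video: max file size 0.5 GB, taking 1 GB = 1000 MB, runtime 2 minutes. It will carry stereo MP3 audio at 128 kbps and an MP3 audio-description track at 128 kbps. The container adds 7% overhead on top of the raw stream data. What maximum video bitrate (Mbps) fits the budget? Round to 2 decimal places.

Budget: 0.5 GB = 4000.0 Mb.
Stream payload after overhead: 4000.0 / 1.07 = 3738.3 Mb.
2 min = 120 s
Total bitrate budget: 3738.3 Mb / 120 s = 31.153 Mbps.
Audio total: 128 + 128 = 256 kbps = 0.256 Mbps.
Video: 31.153 − 0.256 = 30.897 Mbps.

30.90 Mbps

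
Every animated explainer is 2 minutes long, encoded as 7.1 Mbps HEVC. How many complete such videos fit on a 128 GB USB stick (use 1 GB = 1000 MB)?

1201

2 min = 120 s
Per item: 7.100 Mbps × 120 s = 852.0 Mb = 106.5 MB.
Capacity: 128 GB = 1,024,000 Mb; 1201.88 items → 1201 complete.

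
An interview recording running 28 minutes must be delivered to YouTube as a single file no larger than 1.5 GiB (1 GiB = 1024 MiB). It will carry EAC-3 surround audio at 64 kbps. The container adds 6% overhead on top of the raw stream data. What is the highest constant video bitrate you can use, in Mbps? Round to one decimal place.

7.2 Mbps

Budget: 1.5 GiB = 12884.9 Mb.
Stream payload after overhead: 12884.9 / 1.06 = 12155.6 Mb.
28 min = 1680 s
Total bitrate budget: 12155.6 Mb / 1680 s = 7.235 Mbps.
Audio: 64 kbps = 0.064 Mbps.
Video: 7.235 − 0.064 = 7.171 Mbps.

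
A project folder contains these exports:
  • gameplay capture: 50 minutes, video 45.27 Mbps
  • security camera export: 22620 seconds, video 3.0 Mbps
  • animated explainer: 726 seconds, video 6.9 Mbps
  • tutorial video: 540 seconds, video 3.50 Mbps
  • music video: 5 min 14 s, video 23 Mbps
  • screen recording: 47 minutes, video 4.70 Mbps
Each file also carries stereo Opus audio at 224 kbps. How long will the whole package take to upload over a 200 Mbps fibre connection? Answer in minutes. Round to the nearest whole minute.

20 minutes

Audio: 224 kbps = 0.224 Mbps.
gameplay capture: 45.494 Mbps × 3000 s = 136482.0 Mb
security camera export: 3.224 Mbps × 22620 s = 72926.9 Mb
animated explainer: 7.124 Mbps × 726 s = 5172.0 Mb
tutorial video: 3.724 Mbps × 540 s = 2011.0 Mb
music video: 23.224 Mbps × 314 s = 7292.3 Mb
screen recording: 4.924 Mbps × 2820 s = 13885.7 Mb
Total: 237769.9 Mb = 29721.2 MB.
At 200 Mbps: 237769.9 / 200 = 1189 s ≈ 19.8 minutes.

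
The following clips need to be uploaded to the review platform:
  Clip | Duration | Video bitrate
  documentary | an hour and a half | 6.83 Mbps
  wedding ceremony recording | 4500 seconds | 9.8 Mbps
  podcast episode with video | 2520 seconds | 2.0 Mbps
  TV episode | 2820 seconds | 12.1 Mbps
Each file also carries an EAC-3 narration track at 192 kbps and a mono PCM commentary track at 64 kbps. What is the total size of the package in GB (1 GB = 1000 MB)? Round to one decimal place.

15.5 GB

Audio total: 192 + 64 = 256 kbps = 0.256 Mbps.
documentary: 7.086 Mbps × 5400 s = 38264.4 Mb
wedding ceremony recording: 10.056 Mbps × 4500 s = 45252.0 Mb
podcast episode with video: 2.256 Mbps × 2520 s = 5685.1 Mb
TV episode: 12.356 Mbps × 2820 s = 34843.9 Mb
Total: 124045.4 Mb = 15505.7 MB.
= 15.51 GB.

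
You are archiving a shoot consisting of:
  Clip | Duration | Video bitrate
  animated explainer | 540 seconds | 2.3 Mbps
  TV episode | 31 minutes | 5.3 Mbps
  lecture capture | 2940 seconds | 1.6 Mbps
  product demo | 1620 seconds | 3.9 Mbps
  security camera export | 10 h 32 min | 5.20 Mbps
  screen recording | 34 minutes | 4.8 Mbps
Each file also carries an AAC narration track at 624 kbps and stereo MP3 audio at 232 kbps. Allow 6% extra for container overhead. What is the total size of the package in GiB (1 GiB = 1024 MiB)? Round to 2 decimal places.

Audio total: 624 + 232 = 856 kbps = 0.856 Mbps.
animated explainer: 3.156 Mbps × 540 s × 1.06 = 1806.5 Mb
TV episode: 6.156 Mbps × 1860 s × 1.06 = 12137.2 Mb
lecture capture: 2.456 Mbps × 2940 s × 1.06 = 7653.9 Mb
product demo: 4.756 Mbps × 1620 s × 1.06 = 8167.0 Mb
security camera export: 6.056 Mbps × 37920 s × 1.06 = 243422.1 Mb
screen recording: 5.656 Mbps × 2040 s × 1.06 = 12230.5 Mb
Total: 285417.2 Mb = 35677.2 MB.
= 33.23 GiB.

33.23 GiB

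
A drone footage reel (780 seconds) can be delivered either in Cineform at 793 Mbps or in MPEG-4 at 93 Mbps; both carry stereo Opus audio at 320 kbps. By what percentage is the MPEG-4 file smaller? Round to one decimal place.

88.2%

Audio: 320 kbps = 0.320 Mbps.
Cineform: 793.320 Mbps × 780 s = 618789.6 Mb = 72.037 GiB.
MPEG-4: 93.320 Mbps × 780 s = 72789.6 Mb = 8.474 GiB.
Reduction: (1 − 8.474/72.037) × 100 = 88.24%.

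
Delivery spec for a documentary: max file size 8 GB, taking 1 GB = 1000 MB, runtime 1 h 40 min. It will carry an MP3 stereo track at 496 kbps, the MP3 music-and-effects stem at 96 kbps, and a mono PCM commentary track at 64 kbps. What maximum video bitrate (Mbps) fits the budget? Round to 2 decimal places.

10.01 Mbps

Budget: 8 GB = 64000.0 Mb.
1 h 40 min = 100 min = 6000 s
Total bitrate budget: 64000.0 Mb / 6000 s = 10.667 Mbps.
Audio total: 496 + 96 + 64 = 656 kbps = 0.656 Mbps.
Video: 10.667 − 0.656 = 10.011 Mbps.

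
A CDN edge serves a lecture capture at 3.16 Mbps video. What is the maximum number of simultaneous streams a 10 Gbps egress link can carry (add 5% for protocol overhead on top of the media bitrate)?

3013

On the wire with 5% overhead: 3.318 Mbps.
10 Gbps = 10,000 Mbps; 10,000 / 3.318 = 3013.86 → 3013 viewers.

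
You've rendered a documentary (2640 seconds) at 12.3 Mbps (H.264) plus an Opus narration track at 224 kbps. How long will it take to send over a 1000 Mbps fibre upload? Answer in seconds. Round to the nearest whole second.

33 seconds

Audio: 224 kbps = 0.224 Mbps.
Total bitrate: 12.524 Mbps.
File: 12.524 Mbps × 2640 s = 33063.4 Mb.
At 1000 Mbps: 33063.4 / 1000 = 33.1 s ≈ 33.1 seconds.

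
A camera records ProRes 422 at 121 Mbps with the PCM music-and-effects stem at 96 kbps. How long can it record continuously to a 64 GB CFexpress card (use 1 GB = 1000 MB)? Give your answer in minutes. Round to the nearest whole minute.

Audio: 96 kbps = 0.096 Mbps.
Total bitrate: 121 + 0.096 = 121.096 Mbps.
Capacity: 64 GB = 512,000 Mb.
Recording time: 512,000 / 121.096 = 4,228 s ≈ 70.5 minutes.

70 minutes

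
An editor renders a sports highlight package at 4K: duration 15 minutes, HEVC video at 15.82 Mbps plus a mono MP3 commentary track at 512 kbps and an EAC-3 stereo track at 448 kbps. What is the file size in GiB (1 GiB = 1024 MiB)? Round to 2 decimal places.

1.76 GiB

15 min = 900 s
Audio total: 512 + 448 = 960 kbps = 0.960 Mbps.
Total bitrate: 15.82 + 0.960 = 16.780 Mbps.
Stream data: 16.780 Mbps × 900 s = 15102.0 Mb.
15,102 Mb = 1,887,750,000 bytes ÷ 1,073,741,824 = 1.758 GiB.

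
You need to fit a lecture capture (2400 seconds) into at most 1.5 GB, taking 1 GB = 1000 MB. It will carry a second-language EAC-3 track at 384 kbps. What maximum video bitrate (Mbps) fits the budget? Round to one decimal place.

4.6 Mbps

Budget: 1.5 GB = 12000.0 Mb.
Total bitrate budget: 12000.0 Mb / 2400 s = 5.000 Mbps.
Audio: 384 kbps = 0.384 Mbps.
Video: 5.000 − 0.384 = 4.616 Mbps.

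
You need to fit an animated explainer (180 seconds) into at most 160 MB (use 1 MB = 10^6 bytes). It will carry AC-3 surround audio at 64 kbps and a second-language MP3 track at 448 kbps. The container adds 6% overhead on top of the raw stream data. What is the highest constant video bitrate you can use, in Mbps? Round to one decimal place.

6.2 Mbps

Budget: 160 MB = 1280.0 Mb.
Stream payload after overhead: 1280.0 / 1.06 = 1207.5 Mb.
Total bitrate budget: 1207.5 Mb / 180 s = 6.709 Mbps.
Audio total: 64 + 448 = 512 kbps = 0.512 Mbps.
Video: 6.709 − 0.512 = 6.197 Mbps.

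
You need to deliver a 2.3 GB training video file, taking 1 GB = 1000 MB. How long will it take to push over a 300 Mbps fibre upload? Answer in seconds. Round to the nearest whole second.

File: 2.3 GB = 18400.0 Mb.
At 300 Mbps: 18400.0 / 300 = 61.3 s ≈ 61.3 seconds.

61 seconds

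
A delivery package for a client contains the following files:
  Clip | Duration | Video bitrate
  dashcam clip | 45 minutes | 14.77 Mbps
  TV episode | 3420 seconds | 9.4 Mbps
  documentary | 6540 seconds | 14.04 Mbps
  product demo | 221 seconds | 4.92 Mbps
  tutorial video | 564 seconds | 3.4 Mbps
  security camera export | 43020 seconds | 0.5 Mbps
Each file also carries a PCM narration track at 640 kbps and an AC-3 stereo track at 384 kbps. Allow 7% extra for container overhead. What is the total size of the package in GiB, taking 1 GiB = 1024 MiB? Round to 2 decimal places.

30.67 GiB

Audio total: 640 + 384 = 1024 kbps = 1.024 Mbps.
dashcam clip: 15.794 Mbps × 2700 s × 1.07 = 45628.9 Mb
TV episode: 10.424 Mbps × 3420 s × 1.07 = 38145.6 Mb
documentary: 15.064 Mbps × 6540 s × 1.07 = 105414.9 Mb
product demo: 5.944 Mbps × 221 s × 1.07 = 1405.6 Mb
tutorial video: 4.424 Mbps × 564 s × 1.07 = 2669.8 Mb
security camera export: 1.524 Mbps × 43020 s × 1.07 = 70151.9 Mb
Total: 263416.5 Mb = 32927.1 MB.
= 30.67 GiB.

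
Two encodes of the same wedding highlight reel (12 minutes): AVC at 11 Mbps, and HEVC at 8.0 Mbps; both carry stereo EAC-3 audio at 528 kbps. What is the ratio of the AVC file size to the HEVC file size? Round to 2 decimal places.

1.35

12 min = 720 s
Audio: 528 kbps = 0.528 Mbps.
AVC: 11.528 Mbps × 720 s = 8300.2 Mb = 1.038 GB.
HEVC: 8.528 Mbps × 720 s = 6140.2 Mb = 0.768 GB.
Ratio: 1.038 / 0.768 = 1.352.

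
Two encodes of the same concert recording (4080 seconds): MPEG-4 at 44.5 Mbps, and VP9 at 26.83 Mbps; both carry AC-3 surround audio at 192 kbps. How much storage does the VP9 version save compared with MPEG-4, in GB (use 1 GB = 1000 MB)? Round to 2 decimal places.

Audio: 192 kbps = 0.192 Mbps.
MPEG-4: 44.692 Mbps × 4080 s = 182343.4 Mb = 22.793 GB.
VP9: 27.022 Mbps × 4080 s = 110249.8 Mb = 13.781 GB.
Saving: 22.793 − 13.781 = 9.012 GB.

9.01 GB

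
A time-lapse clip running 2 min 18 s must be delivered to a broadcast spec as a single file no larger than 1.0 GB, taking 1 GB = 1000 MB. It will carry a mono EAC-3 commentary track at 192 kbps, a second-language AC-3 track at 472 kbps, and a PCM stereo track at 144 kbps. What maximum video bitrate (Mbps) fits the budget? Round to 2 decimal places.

Budget: 1.0 GB = 8000.0 Mb.
2 min 18 s = 138 s
Total bitrate budget: 8000.0 Mb / 138 s = 57.971 Mbps.
Audio total: 192 + 472 + 144 = 808 kbps = 0.808 Mbps.
Video: 57.971 − 0.808 = 57.163 Mbps.

57.16 Mbps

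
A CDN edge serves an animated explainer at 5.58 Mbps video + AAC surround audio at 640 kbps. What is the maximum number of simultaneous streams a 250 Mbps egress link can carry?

40

Audio: 640 kbps = 0.640 Mbps.
Per-viewer media rate: 6.220 Mbps.
250 Mbps = 250.0 Mbps; 250.0 / 6.220 = 40.19 → 40 viewers.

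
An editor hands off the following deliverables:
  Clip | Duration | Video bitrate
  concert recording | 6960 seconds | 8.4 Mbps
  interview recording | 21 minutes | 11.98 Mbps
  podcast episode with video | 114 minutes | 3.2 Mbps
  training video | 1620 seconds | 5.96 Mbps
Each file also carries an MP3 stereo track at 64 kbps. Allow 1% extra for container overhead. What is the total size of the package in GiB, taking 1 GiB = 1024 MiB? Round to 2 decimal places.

12.48 GiB

Audio: 64 kbps = 0.064 Mbps.
concert recording: 8.464 Mbps × 6960 s × 1.01 = 59498.5 Mb
interview recording: 12.044 Mbps × 1260 s × 1.01 = 15327.2 Mb
podcast episode with video: 3.264 Mbps × 6840 s × 1.01 = 22549.0 Mb
training video: 6.024 Mbps × 1620 s × 1.01 = 9856.5 Mb
Total: 107231.2 Mb = 13403.9 MB.
= 12.48 GiB.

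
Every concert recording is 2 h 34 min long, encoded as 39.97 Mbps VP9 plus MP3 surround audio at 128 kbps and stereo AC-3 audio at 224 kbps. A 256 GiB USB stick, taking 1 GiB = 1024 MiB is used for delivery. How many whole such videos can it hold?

2 h 34 min = 154 min = 9240 s
Audio total: 128 + 224 = 352 kbps = 0.352 Mbps.
Total bitrate: 40.322 Mbps.
Per item: 40.322 Mbps × 9240 s = 372,575 Mb = 46,572 MB.
Capacity: 256 GiB = 2,199,023 Mb; 5.90 items → 5 complete.

5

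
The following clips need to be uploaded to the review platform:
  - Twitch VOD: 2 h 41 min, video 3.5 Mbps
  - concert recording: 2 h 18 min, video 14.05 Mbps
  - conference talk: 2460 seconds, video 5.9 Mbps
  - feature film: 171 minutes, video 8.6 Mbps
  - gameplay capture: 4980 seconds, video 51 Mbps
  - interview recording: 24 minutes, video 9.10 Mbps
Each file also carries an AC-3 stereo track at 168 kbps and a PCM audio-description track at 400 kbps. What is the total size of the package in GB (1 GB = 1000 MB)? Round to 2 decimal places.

Audio total: 168 + 400 = 568 kbps = 0.568 Mbps.
Twitch VOD: 4.068 Mbps × 9660 s = 39296.9 Mb
concert recording: 14.618 Mbps × 8280 s = 121037.0 Mb
conference talk: 6.468 Mbps × 2460 s = 15911.3 Mb
feature film: 9.168 Mbps × 10260 s = 94063.7 Mb
gameplay capture: 51.568 Mbps × 4980 s = 256808.6 Mb
interview recording: 9.668 Mbps × 1440 s = 13921.9 Mb
Total: 541039.4 Mb = 67629.9 MB.
= 67.63 GB.

67.63 GB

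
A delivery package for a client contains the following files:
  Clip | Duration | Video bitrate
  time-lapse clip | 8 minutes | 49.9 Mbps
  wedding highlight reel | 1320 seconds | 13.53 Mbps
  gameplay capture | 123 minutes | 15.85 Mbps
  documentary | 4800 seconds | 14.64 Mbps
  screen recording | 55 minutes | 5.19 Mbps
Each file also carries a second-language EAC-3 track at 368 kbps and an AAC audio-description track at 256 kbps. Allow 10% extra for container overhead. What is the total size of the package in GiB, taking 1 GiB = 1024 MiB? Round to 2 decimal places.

32.91 GiB

Audio total: 368 + 256 = 624 kbps = 0.624 Mbps.
time-lapse clip: 50.524 Mbps × 480 s × 1.10 = 26676.7 Mb
wedding highlight reel: 14.154 Mbps × 1320 s × 1.10 = 20551.6 Mb
gameplay capture: 16.474 Mbps × 7380 s × 1.10 = 133735.9 Mb
documentary: 15.264 Mbps × 4800 s × 1.10 = 80593.9 Mb
screen recording: 5.814 Mbps × 3300 s × 1.10 = 21104.8 Mb
Total: 282663.0 Mb = 35332.9 MB.
= 32.91 GiB.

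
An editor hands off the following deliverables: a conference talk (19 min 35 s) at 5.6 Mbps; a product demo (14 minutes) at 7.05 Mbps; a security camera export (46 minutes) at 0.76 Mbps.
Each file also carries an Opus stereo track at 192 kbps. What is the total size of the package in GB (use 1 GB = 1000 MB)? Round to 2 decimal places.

Audio: 192 kbps = 0.192 Mbps.
conference talk: 5.792 Mbps × 1175 s = 6805.6 Mb
product demo: 7.242 Mbps × 840 s = 6083.3 Mb
security camera export: 0.952 Mbps × 2760 s = 2627.5 Mb
Total: 15516.4 Mb = 1939.5 MB.
= 1.940 GB.

1.94 GB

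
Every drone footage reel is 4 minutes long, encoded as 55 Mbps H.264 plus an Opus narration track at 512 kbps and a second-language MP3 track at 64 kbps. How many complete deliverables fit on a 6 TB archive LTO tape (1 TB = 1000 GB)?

4 min = 240 s
Audio total: 512 + 64 = 576 kbps = 0.576 Mbps.
Total bitrate: 55.576 Mbps.
Per item: 55.576 Mbps × 240 s = 13,338 Mb = 1,667 MB.
Capacity: 6 TB = 48,000,000 Mb; 3598.68 items → 3598 complete.

3598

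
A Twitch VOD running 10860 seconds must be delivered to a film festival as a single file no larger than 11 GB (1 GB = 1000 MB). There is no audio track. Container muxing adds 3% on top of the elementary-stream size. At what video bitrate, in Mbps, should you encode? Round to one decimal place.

7.9 Mbps

Budget: 11 GB = 88000.0 Mb.
Stream payload after overhead: 88000.0 / 1.03 = 85436.9 Mb.
Total bitrate budget: 85436.9 Mb / 10860 s = 7.867 Mbps.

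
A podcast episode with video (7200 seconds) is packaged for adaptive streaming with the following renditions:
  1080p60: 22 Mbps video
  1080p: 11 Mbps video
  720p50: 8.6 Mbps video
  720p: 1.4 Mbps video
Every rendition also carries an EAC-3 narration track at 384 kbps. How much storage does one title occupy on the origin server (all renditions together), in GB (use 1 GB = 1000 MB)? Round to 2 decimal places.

40.08 GB

Audio: 384 kbps = 0.384 Mbps.
Sum of rendition bitrates: (22+0.384) + (11+0.384) + (8.6+0.384) + (1.4+0.384) = 44.536 Mbps.
× 7200 s = 320,659 Mb = 40,082 MB = 40.08 GB.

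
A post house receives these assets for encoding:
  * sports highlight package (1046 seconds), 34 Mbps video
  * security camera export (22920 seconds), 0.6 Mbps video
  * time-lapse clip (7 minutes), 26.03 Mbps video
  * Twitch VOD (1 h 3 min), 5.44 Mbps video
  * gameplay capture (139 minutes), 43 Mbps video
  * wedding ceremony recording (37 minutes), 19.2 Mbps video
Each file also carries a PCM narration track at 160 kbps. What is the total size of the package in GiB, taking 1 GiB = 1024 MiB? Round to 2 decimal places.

56.84 GiB

Audio: 160 kbps = 0.160 Mbps.
sports highlight package: 34.160 Mbps × 1046 s = 35731.4 Mb
security camera export: 0.760 Mbps × 22920 s = 17419.2 Mb
time-lapse clip: 26.190 Mbps × 420 s = 10999.8 Mb
Twitch VOD: 5.600 Mbps × 3780 s = 21168.0 Mb
gameplay capture: 43.160 Mbps × 8340 s = 359954.4 Mb
wedding ceremony recording: 19.360 Mbps × 2220 s = 42979.2 Mb
Total: 488252.0 Mb = 61031.5 MB.
= 56.84 GiB.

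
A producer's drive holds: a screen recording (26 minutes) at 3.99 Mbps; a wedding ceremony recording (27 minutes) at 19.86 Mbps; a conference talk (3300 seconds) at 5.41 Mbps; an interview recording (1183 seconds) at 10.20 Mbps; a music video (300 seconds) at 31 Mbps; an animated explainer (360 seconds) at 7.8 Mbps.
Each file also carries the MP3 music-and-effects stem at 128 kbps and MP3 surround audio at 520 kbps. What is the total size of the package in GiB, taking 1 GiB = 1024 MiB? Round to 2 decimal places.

9.99 GiB

Audio total: 128 + 520 = 648 kbps = 0.648 Mbps.
screen recording: 4.638 Mbps × 1560 s = 7235.3 Mb
wedding ceremony recording: 20.508 Mbps × 1620 s = 33223.0 Mb
conference talk: 6.058 Mbps × 3300 s = 19991.4 Mb
interview recording: 10.848 Mbps × 1183 s = 12833.2 Mb
music video: 31.648 Mbps × 300 s = 9494.4 Mb
animated explainer: 8.448 Mbps × 360 s = 3041.3 Mb
Total: 85818.5 Mb = 10727.3 MB.
= 9.991 GiB.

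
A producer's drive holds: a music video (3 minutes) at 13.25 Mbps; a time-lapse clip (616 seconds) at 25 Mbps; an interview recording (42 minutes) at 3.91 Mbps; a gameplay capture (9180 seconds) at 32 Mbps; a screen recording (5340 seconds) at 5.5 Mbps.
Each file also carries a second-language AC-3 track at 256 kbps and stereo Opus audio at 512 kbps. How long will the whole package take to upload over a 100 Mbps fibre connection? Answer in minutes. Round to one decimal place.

Audio total: 256 + 512 = 768 kbps = 0.768 Mbps.
music video: 14.018 Mbps × 180 s = 2523.2 Mb
time-lapse clip: 25.768 Mbps × 616 s = 15873.1 Mb
interview recording: 4.678 Mbps × 2520 s = 11788.6 Mb
gameplay capture: 32.768 Mbps × 9180 s = 300810.2 Mb
screen recording: 6.268 Mbps × 5340 s = 33471.1 Mb
Total: 364466.2 Mb = 45558.3 MB.
At 100 Mbps: 364466.2 / 100 = 3645 s ≈ 60.7 minutes.

60.7 minutes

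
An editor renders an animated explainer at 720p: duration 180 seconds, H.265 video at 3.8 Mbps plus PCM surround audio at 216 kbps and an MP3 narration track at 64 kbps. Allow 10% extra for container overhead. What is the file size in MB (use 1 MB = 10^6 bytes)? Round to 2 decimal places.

Audio total: 216 + 64 = 280 kbps = 0.280 Mbps.
Total bitrate: 3.8 + 0.280 = 4.080 Mbps.
Stream data: 4.080 Mbps × 180 s = 734.4 Mb.
With 10% container overhead: ×1.10.
807.8 Mb ÷ 8 = 101.0 MB → 101.0 MB.

100.98 MB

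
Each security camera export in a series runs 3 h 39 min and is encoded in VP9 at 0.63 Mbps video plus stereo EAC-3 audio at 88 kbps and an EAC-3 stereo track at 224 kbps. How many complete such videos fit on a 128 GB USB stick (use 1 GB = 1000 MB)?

82

3 h 39 min = 219 min = 13140 s
Audio total: 88 + 224 = 312 kbps = 0.312 Mbps.
Total bitrate: 0.942 Mbps.
Per item: 0.942 Mbps × 13140 s = 12,378 Mb = 1,547 MB.
Capacity: 128 GB = 1,024,000 Mb; 82.73 items → 82 complete.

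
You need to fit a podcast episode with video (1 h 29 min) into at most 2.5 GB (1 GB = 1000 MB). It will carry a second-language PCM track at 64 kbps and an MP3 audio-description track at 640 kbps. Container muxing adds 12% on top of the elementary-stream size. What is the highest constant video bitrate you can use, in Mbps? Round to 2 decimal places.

Budget: 2.5 GB = 20000.0 Mb.
Stream payload after overhead: 20000.0 / 1.12 = 17857.1 Mb.
1 h 29 min = 89 min = 5340 s
Total bitrate budget: 17857.1 Mb / 5340 s = 3.344 Mbps.
Audio total: 64 + 640 = 704 kbps = 0.704 Mbps.
Video: 3.344 − 0.704 = 2.640 Mbps.

2.64 Mbps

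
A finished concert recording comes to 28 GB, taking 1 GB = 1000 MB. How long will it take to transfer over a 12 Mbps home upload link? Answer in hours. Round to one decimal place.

File: 28 GB = 224000.0 Mb.
At 12 Mbps: 224000.0 / 12 = 18666.7 s ≈ 5.19 hours.

5.2 hours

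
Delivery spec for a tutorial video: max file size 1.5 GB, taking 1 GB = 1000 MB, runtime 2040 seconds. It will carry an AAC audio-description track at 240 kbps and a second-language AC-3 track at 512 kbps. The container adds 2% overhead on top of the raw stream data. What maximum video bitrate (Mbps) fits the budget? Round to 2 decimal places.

5.02 Mbps

Budget: 1.5 GB = 12000.0 Mb.
Stream payload after overhead: 12000.0 / 1.02 = 11764.7 Mb.
Total bitrate budget: 11764.7 Mb / 2040 s = 5.767 Mbps.
Audio total: 240 + 512 = 752 kbps = 0.752 Mbps.
Video: 5.767 − 0.752 = 5.015 Mbps.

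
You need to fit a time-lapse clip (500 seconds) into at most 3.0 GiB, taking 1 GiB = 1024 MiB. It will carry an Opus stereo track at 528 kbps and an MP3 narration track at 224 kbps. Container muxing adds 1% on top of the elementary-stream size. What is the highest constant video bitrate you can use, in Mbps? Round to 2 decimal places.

Budget: 3.0 GiB = 25769.8 Mb.
Stream payload after overhead: 25769.8 / 1.01 = 25514.7 Mb.
Total bitrate budget: 25514.7 Mb / 500 s = 51.029 Mbps.
Audio total: 528 + 224 = 752 kbps = 0.752 Mbps.
Video: 51.029 − 0.752 = 50.277 Mbps.

50.28 Mbps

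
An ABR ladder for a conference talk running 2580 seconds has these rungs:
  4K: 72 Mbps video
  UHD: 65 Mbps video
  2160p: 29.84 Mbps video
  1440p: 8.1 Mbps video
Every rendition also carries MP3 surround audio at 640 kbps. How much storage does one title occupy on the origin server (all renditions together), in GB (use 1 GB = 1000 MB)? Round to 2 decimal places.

57.24 GB

Audio: 640 kbps = 0.640 Mbps.
Sum of rendition bitrates: (72+0.640) + (65+0.640) + (29.84+0.640) + (8.1+0.640) = 177.500 Mbps.
× 2580 s = 457,950 Mb = 57,244 MB = 57.24 GB.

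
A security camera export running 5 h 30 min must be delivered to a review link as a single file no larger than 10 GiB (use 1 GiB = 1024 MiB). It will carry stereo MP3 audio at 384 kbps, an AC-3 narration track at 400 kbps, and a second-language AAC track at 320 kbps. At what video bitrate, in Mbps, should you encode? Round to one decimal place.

3.2 Mbps

Budget: 10 GiB = 85899.3 Mb.
5 h 30 min = 330 min = 19800 s
Total bitrate budget: 85899.3 Mb / 19800 s = 4.338 Mbps.
Audio total: 384 + 400 + 320 = 1104 kbps = 1.104 Mbps.
Video: 4.338 − 1.104 = 3.234 Mbps.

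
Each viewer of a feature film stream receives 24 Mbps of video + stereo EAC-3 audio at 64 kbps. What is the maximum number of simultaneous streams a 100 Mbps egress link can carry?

Audio: 64 kbps = 0.064 Mbps.
Per-viewer media rate: 24.064 Mbps.
100 Mbps = 100.0 Mbps; 100.0 / 24.064 = 4.16 → 4 viewers.

4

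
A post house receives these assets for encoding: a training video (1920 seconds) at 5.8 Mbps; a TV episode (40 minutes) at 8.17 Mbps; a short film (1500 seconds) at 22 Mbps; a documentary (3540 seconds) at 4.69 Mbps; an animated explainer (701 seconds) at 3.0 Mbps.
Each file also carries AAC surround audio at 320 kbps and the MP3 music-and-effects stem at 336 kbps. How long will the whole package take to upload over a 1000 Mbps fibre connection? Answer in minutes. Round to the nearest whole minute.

1 minutes

Audio total: 320 + 336 = 656 kbps = 0.656 Mbps.
training video: 6.456 Mbps × 1920 s = 12395.5 Mb
TV episode: 8.826 Mbps × 2400 s = 21182.4 Mb
short film: 22.656 Mbps × 1500 s = 33984.0 Mb
documentary: 5.346 Mbps × 3540 s = 18924.8 Mb
animated explainer: 3.656 Mbps × 701 s = 2562.9 Mb
Total: 89049.6 Mb = 11131.2 MB.
At 1000 Mbps: 89049.6 / 1000 = 89 s ≈ 1.48 minutes.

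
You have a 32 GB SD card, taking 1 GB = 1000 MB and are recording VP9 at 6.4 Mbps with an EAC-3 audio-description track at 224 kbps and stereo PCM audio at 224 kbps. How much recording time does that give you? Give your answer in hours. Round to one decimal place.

10.4 hours

Audio total: 224 + 224 = 448 kbps = 0.448 Mbps.
Total bitrate: 6.4 + 0.448 = 6.848 Mbps.
Capacity: 32 GB = 256,000 Mb.
Recording time: 256,000 / 6.848 = 37,383 s ≈ 10.4 hours.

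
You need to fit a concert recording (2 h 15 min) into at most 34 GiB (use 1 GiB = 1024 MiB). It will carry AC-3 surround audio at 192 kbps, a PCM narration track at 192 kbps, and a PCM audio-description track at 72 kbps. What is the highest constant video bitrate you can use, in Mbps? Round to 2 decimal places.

35.60 Mbps

Budget: 34 GiB = 292057.8 Mb.
2 h 15 min = 135 min = 8100 s
Total bitrate budget: 292057.8 Mb / 8100 s = 36.057 Mbps.
Audio total: 192 + 192 + 72 = 456 kbps = 0.456 Mbps.
Video: 36.057 − 0.456 = 35.601 Mbps.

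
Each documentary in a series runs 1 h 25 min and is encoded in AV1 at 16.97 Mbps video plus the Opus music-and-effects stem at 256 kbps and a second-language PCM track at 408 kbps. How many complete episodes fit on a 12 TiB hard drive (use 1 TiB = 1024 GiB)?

1 h 25 min = 85 min = 5100 s
Audio total: 256 + 408 = 664 kbps = 0.664 Mbps.
Total bitrate: 17.634 Mbps.
Per item: 17.634 Mbps × 5100 s = 89,933 Mb = 11,242 MB.
Capacity: 12 TiB = 105,553,116 Mb; 1173.68 items → 1173 complete.

1173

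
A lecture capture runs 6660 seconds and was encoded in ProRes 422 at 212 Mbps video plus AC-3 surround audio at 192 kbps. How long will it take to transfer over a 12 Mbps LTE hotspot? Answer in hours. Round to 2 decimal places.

Audio: 192 kbps = 0.192 Mbps.
Total bitrate: 212.192 Mbps.
File: 212.192 Mbps × 6660 s = 1413198.7 Mb.
At 12 Mbps: 1413198.7 / 12 = 117766.6 s ≈ 32.7 hours.

32.71 hours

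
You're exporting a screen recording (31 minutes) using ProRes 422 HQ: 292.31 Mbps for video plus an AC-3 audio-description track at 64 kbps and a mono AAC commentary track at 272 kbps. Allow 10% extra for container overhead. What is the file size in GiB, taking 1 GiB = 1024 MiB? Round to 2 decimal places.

31 min = 1860 s
Audio total: 64 + 272 = 336 kbps = 0.336 Mbps.
Total bitrate: 292.31 + 0.336 = 292.646 Mbps.
Stream data: 292.646 Mbps × 1860 s = 544321.6 Mb.
With 10% container overhead: ×1.10.
598,754 Mb = 74,844,214,500 bytes ÷ 1,073,741,824 = 69.70 GiB.

69.70 GiB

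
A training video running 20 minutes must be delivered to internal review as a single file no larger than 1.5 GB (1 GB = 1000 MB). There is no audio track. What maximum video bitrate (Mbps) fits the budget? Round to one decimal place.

Budget: 1.5 GB = 12000.0 Mb.
20 min = 1200 s
Total bitrate budget: 12000.0 Mb / 1200 s = 10.000 Mbps.

10.0 Mbps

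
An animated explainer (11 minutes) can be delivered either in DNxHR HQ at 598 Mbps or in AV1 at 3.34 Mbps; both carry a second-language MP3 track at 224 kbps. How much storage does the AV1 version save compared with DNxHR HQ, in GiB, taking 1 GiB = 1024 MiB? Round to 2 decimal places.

45.69 GiB

11 min = 660 s
Audio: 224 kbps = 0.224 Mbps.
DNxHR HQ: 598.224 Mbps × 660 s = 394827.8 Mb = 45.964 GiB.
AV1: 3.564 Mbps × 660 s = 2352.2 Mb = 0.274 GiB.
Saving: 45.964 − 0.274 = 45.690 GiB.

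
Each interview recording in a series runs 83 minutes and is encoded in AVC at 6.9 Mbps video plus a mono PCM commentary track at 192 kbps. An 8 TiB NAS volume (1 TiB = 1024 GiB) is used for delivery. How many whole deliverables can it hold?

83 min = 4980 s
Audio: 192 kbps = 0.192 Mbps.
Total bitrate: 7.092 Mbps.
Per item: 7.092 Mbps × 4980 s = 35,318 Mb = 4,415 MB.
Capacity: 8 TiB = 70,368,744 Mb; 1992.42 items → 1992 complete.

1992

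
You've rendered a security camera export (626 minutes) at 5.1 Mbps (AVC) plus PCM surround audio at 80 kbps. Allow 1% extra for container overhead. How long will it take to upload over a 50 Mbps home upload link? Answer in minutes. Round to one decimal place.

65.5 minutes

626 min = 37560 s
Audio: 80 kbps = 0.080 Mbps.
Total bitrate: 5.180 Mbps.
File: 5.180 Mbps × 37560 s = 194560.8 Mb.
With 1% container overhead: ×1.01. → 196506.4 Mb.
At 50 Mbps: 196506.4 / 50 = 3930.1 s ≈ 65.5 minutes.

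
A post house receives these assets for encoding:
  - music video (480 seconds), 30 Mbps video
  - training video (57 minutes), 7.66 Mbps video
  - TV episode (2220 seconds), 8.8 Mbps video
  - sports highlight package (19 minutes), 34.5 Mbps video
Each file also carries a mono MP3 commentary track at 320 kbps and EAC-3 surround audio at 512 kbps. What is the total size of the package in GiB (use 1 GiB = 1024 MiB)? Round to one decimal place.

12.3 GiB

Audio total: 320 + 512 = 832 kbps = 0.832 Mbps.
music video: 30.832 Mbps × 480 s = 14799.4 Mb
training video: 8.492 Mbps × 3420 s = 29042.6 Mb
TV episode: 9.632 Mbps × 2220 s = 21383.0 Mb
sports highlight package: 35.332 Mbps × 1140 s = 40278.5 Mb
Total: 105503.5 Mb = 13187.9 MB.
= 12.28 GiB.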